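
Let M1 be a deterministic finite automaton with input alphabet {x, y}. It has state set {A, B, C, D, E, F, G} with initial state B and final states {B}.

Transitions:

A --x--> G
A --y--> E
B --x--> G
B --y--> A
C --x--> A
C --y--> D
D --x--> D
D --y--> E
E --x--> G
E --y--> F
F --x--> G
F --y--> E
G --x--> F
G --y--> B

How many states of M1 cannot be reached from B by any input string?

2

Starting at B and following transitions, the reachable set is {A, B, E, F, G}. That leaves C, D unreachable — 2 in total.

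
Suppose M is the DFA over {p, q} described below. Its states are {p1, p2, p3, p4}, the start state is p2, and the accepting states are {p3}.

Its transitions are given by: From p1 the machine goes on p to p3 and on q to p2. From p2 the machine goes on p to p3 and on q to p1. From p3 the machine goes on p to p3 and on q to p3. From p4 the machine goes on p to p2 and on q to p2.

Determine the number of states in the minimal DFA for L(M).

First remove the unreachable states {p4}; 3 states remain.
Start with accepting vs non-accepting: {p3} | {p1,p2}.
No further refinement is possible. Final partition (2 blocks): {p3} | {p1,p2}.

2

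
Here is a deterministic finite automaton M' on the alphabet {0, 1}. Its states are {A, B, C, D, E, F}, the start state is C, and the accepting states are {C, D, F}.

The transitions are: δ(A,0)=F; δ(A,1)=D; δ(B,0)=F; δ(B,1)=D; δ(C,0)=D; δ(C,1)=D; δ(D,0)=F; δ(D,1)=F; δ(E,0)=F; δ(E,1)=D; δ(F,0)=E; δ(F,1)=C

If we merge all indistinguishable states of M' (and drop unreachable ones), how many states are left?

Reachable states from the start: {C,D,E,F}. Unreachable: {A,B} — drop them.
P0 = {C,D,F} | {E}.
Refine {C,D,F} on symbol 0: members go to different blocks, giving {C,D} and {F}.
Split {C,D} by δ(·,0) → {C} and {D}.
Stable partition: {C} | {E} | {F} | {D} — 4 equivalence classes.

4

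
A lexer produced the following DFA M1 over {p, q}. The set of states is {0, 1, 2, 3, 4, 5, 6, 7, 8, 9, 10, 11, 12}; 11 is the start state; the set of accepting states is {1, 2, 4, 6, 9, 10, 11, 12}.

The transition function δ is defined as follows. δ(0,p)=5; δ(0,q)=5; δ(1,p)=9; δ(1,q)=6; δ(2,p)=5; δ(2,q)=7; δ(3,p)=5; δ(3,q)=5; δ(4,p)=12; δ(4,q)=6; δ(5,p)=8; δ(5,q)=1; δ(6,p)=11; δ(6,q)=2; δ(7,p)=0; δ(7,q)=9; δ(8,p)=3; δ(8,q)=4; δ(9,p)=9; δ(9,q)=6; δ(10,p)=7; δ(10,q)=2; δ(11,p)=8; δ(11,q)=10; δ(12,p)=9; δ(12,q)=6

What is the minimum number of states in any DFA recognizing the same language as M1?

8

P0 = {1,2,4,6,9,10,11,12} | {0,3,5,7,8}.
Split {1,2,4,6,9,10,11,12} by δ(·,p) → {1,4,6,9,12} and {2,10,11}.
Refine {1,4,6,9,12} on symbol p: members go to different blocks, giving {1,4,9,12} and {6}.
On input q, block {0,3,5,7,8} splits into {5,7,8} and {0,3}.
On input p, block {5,7,8} splits into {7,8} and {5}.
Refine {2,10,11} on symbol p: members go to different blocks, giving {10,11} and {2}.
Refine {10,11} on symbol q: members go to different blocks, giving {10} and {11}.
No further refinement is possible. Final partition (8 blocks): {1,4,9,12} | {7,8} | {10} | {6} | {0,3} | {5} | {2} | {11}.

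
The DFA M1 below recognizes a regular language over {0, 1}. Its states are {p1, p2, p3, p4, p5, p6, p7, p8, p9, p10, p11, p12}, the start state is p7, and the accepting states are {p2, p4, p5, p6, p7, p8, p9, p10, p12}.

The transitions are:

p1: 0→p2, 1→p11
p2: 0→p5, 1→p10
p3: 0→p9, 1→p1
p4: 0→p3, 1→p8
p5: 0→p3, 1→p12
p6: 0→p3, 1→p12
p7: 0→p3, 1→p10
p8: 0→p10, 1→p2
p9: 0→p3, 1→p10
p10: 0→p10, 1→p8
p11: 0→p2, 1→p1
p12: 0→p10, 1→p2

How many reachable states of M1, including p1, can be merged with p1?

States {p4,p6} cannot be reached from the start state, so discard them.
Start with accepting vs non-accepting: {p2,p5,p7,p8,p9,p10,p12} | {p1,p3,p11}.
On input 0, block {p2,p5,p7,p8,p9,p10,p12} splits into {p2,p8,p10,p12} and {p5,p7,p9}.
On input 0, block {p2,p8,p10,p12} splits into {p8,p10,p12} and {p2}.
Split {p8,p10,p12} by δ(·,1) → {p8,p12} and {p10}.
Split {p1,p3,p11} by δ(·,0) → {p1,p11} and {p3}.
On input 1, block {p5,p7,p9} splits into {p7,p9} and {p5}.
The partition is now stable with 7 blocks: {p8,p12} | {p1,p11} | {p7,p9} | {p2} | {p10} | {p3} | {p5}.
State p1 belongs to the block {p1,p11}, which has 2 states.

2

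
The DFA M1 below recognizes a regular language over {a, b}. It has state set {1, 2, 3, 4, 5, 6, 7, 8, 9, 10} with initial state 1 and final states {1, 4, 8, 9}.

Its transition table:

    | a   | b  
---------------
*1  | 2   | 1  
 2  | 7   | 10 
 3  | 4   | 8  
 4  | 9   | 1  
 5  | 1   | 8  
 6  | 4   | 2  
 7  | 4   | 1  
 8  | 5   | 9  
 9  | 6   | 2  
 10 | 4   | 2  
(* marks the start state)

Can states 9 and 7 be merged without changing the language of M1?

Reachable states from the start: {1,2,4,6,7,9,10}. Unreachable: {3,5,8} — drop them.
Start with accepting vs non-accepting: {1,4,9} | {2,6,7,10}.
Split {1,4,9} by δ(·,a) → {1,9} and {4}.
Split {1,9} by δ(·,b) → {1} and {9}.
Split {2,6,7,10} by δ(·,a) → {6,7,10} and {2}.
On input b, block {6,7,10} splits into {6,10} and {7}.
No further refinement is possible. Final partition (6 blocks): {1} | {6,10} | {4} | {9} | {2} | {7}.
9 and 7 end up in different blocks, so they are distinguishable. For instance, the string 'ε' is accepted from only 9.

No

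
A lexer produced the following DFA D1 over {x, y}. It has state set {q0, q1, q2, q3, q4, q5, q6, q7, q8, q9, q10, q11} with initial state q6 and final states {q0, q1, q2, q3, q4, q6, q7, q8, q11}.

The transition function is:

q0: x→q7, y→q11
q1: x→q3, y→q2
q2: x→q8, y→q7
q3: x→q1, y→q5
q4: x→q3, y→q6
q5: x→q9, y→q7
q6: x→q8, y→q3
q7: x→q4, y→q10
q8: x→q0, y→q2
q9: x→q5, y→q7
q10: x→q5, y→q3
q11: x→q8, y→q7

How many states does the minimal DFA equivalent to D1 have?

5

Every state is reachable, so we keep all 12.
Start with accepting vs non-accepting: {q0,q1,q2,q3,q4,q6,q7,q8,q11} | {q5,q9,q10}.
Refine {q0,q1,q2,q3,q4,q6,q7,q8,q11} on symbol y: members go to different blocks, giving {q0,q1,q2,q4,q6,q8,q11} and {q3,q7}.
On input x, block {q0,q1,q2,q4,q6,q8,q11} splits into {q2,q6,q8,q11} and {q0,q1,q4}.
Split {q2,q6,q8,q11} by δ(·,x) → {q2,q6,q11} and {q8}.
No further refinement is possible. Final partition (5 blocks): {q2,q6,q11} | {q5,q9,q10} | {q3,q7} | {q0,q1,q4} | {q8}.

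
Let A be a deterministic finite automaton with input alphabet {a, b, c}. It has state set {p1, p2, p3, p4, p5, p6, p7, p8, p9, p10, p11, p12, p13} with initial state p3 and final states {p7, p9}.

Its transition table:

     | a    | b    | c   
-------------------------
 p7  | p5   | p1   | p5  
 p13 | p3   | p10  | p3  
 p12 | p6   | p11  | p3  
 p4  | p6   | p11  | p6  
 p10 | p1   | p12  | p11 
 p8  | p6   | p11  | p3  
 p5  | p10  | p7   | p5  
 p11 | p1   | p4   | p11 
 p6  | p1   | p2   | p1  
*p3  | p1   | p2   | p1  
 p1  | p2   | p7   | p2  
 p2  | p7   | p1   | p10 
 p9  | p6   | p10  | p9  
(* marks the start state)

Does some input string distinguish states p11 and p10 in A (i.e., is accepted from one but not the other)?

First remove the unreachable states {p8,p9,p13}; 10 states remain.
P0 = {p7} | {p1,p2,p3,p4,p5,p6,p10,p11,p12}.
Refine {p1,p2,p3,p4,p5,p6,p10,p11,p12} on symbol a: members go to different blocks, giving {p1,p3,p4,p5,p6,p10,p11,p12} and {p2}.
Split {p1,p3,p4,p5,p6,p10,p11,p12} by δ(·,a) → {p3,p4,p5,p6,p10,p11,p12} and {p1}.
Split {p3,p4,p5,p6,p10,p11,p12} by δ(·,a) → {p3,p6,p10,p11} and {p4,p5,p12}.
Split {p3,p6,p10,p11} by δ(·,b) → {p3,p6} and {p10,p11}.
On input a, block {p4,p5,p12} splits into {p4,p12} and {p5}.
The partition is now stable with 7 blocks: {p7} | {p3,p6} | {p2} | {p1} | {p4,p12} | {p10,p11} | {p5}.
p11 and p10 lie in the same block of the stable partition, so they are equivalent — no string distinguishes them.

No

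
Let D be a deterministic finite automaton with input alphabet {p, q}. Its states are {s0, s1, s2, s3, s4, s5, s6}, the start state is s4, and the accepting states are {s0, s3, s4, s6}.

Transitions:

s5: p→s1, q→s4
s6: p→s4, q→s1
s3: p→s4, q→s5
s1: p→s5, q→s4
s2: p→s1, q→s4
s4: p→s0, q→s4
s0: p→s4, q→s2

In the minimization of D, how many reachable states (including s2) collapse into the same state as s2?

First remove the unreachable states {s3,s6}; 5 states remain.
P0 = {s0,s4} | {s1,s2,s5}.
On input q, block {s0,s4} splits into {s0} and {s4}.
Stable partition: {s0} | {s1,s2,s5} | {s4} — 3 equivalence classes.
State s2 belongs to the block {s1,s2,s5}, which has 3 states.

3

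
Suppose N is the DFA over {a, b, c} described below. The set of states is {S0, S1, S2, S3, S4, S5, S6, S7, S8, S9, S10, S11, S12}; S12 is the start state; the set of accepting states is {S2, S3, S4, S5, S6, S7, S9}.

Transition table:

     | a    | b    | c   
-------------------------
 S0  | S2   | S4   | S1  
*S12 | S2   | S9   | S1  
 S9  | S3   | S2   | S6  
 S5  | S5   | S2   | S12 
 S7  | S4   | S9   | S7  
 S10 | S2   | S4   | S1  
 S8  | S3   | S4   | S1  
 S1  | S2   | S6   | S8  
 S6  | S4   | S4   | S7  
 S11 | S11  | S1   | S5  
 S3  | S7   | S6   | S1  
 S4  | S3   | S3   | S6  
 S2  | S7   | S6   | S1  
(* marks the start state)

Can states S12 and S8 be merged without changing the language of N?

Reachable states from the start: {S1,S2,S3,S4,S6,S7,S8,S9,S12}. Unreachable: {S0,S5,S10,S11} — drop them.
Initial partition by acceptance: {S2,S3,S4,S6,S7,S9} | {S1,S8,S12}.
On input c, block {S2,S3,S4,S6,S7,S9} splits into {S4,S6,S7,S9} and {S2,S3}.
On input a, block {S4,S6,S7,S9} splits into {S4,S9} and {S6,S7}.
Split {S1,S8,S12} by δ(·,b) → {S8,S12} and {S1}.
No further refinement is possible. Final partition (5 blocks): {S4,S9} | {S8,S12} | {S2,S3} | {S6,S7} | {S1}.
S12 and S8 lie in the same block of the stable partition, so they are equivalent — no string distinguishes them.

Yes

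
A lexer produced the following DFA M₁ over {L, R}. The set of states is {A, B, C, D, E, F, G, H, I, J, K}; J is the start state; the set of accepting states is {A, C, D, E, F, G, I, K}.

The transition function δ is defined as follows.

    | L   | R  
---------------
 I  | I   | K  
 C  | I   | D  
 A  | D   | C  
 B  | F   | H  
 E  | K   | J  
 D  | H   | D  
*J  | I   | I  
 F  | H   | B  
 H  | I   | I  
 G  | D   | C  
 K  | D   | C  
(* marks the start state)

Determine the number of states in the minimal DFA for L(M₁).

First remove the unreachable states {A,B,E,F,G}; 6 states remain.
Initial partition by acceptance: {C,D,I,K} | {H,J}.
Refine {C,D,I,K} on symbol L: members go to different blocks, giving {C,I,K} and {D}.
Refine {C,I,K} on symbol L: members go to different blocks, giving {C,I} and {K}.
Split {C,I} by δ(·,R) → {C} and {I}.
No further refinement is possible. Final partition (5 blocks): {C} | {H,J} | {D} | {K} | {I}.

5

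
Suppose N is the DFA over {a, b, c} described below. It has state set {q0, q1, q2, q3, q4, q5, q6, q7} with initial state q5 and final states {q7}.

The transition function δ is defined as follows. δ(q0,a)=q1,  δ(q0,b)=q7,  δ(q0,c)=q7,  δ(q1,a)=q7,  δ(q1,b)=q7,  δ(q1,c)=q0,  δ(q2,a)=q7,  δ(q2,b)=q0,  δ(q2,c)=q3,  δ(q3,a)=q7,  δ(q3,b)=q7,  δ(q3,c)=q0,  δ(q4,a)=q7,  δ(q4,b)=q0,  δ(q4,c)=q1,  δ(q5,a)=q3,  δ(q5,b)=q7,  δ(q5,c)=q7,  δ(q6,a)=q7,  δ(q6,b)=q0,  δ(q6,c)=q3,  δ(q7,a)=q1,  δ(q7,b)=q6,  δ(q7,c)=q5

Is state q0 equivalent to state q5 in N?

Yes

States {q2,q4} cannot be reached from the start state, so discard them.
Start with accepting vs non-accepting: {q7} | {q0,q1,q3,q5,q6}.
On input a, block {q0,q1,q3,q5,q6} splits into {q1,q3,q6} and {q0,q5}.
On input b, block {q1,q3,q6} splits into {q1,q3} and {q6}.
Stable partition: {q7} | {q1,q3} | {q0,q5} | {q6} — 4 equivalence classes.
q0 and q5 lie in the same block of the stable partition, so they are equivalent — no string distinguishes them.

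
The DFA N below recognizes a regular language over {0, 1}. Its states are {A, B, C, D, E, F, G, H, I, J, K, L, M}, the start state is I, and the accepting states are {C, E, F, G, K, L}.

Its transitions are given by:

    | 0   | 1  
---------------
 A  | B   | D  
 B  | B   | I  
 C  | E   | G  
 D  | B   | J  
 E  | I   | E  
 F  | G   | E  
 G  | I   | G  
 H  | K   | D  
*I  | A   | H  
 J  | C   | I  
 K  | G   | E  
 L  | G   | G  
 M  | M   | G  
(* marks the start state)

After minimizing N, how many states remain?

States {F,L,M} cannot be reached from the start state, so discard them.
Start with accepting vs non-accepting: {C,E,G,K} | {A,B,D,H,I,J}.
Refine {C,E,G,K} on symbol 0: members go to different blocks, giving {C,K} and {E,G}.
On input 0, block {A,B,D,H,I,J} splits into {A,B,D,I} and {H,J}.
Split {A,B,D,I} by δ(·,1) → {A,B} and {D,I}.
No further refinement is possible. Final partition (5 blocks): {C,K} | {A,B} | {E,G} | {H,J} | {D,I}.

5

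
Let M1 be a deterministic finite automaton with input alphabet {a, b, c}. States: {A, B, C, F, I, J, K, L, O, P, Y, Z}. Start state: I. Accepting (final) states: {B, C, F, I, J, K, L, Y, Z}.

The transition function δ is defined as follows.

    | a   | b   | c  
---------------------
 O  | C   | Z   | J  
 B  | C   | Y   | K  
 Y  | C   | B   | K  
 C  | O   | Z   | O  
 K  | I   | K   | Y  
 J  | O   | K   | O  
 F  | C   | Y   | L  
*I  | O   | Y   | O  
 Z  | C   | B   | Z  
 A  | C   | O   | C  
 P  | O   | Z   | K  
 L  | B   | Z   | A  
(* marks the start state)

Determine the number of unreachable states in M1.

4

Starting at I and following transitions, the reachable set is {B, C, I, J, K, O, Y, Z}. That leaves A, F, L, P unreachable — 4 in total.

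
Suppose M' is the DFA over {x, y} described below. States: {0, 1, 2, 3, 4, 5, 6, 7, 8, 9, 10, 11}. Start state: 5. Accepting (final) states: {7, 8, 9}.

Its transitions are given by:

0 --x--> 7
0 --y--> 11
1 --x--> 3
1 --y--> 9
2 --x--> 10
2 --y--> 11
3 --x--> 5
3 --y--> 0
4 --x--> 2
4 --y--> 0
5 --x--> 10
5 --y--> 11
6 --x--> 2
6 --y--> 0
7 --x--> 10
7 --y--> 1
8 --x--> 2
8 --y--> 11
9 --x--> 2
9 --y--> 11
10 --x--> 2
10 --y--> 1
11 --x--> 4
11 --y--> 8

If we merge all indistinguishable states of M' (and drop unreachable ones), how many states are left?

States {6} cannot be reached from the start state, so discard them.
Initial partition by acceptance: {7,8,9} | {0,1,2,3,4,5,10,11}.
On input x, block {0,1,2,3,4,5,10,11} splits into {1,2,3,4,5,10,11} and {0}.
Refine {1,2,3,4,5,10,11} on symbol y: members go to different blocks, giving {2,5,10} and {1,11} and {3,4}.
Stable partition: {7,8,9} | {2,5,10} | {0} | {1,11} | {3,4} — 5 equivalence classes.

5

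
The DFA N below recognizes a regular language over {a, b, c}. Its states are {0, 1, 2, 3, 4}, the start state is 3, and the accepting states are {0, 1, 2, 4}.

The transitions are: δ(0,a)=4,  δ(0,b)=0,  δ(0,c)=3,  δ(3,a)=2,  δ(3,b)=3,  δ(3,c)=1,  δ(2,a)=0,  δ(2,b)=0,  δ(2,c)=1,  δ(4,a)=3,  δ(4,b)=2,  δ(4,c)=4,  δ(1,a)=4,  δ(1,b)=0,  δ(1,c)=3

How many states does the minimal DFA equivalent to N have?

All states are reachable from the start state.
Start with accepting vs non-accepting: {0,1,2,4} | {3}.
Split {0,1,2,4} by δ(·,a) → {0,1,2} and {4}.
Split {0,1,2} by δ(·,a) → {0,1} and {2}.
The partition is now stable with 4 blocks: {0,1} | {3} | {4} | {2}.

4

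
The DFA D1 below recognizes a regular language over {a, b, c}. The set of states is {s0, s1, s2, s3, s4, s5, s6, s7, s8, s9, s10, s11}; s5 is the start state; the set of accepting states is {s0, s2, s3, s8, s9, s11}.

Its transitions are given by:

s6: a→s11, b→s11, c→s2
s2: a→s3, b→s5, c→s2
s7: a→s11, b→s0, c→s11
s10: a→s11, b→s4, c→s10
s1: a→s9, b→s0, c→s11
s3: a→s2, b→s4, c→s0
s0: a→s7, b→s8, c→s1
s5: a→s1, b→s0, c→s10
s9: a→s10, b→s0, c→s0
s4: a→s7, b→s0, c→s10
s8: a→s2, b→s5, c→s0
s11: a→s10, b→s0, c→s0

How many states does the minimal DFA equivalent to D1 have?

States {s6} cannot be reached from the start state, so discard them.
Initial partition by acceptance: {s0,s2,s3,s8,s9,s11} | {s1,s4,s5,s7,s10}.
Refine {s0,s2,s3,s8,s9,s11} on symbol a: members go to different blocks, giving {s0,s9,s11} and {s2,s3,s8}.
Split {s0,s9,s11} by δ(·,b) → {s9,s11} and {s0}.
On input a, block {s1,s4,s5,s7,s10} splits into {s1,s7,s10} and {s4,s5}.
Split {s1,s7,s10} by δ(·,b) → {s1,s7} and {s10}.
On input c, block {s2,s3,s8} splits into {s3,s8} and {s2}.
Stable partition: {s9,s11} | {s1,s7} | {s3,s8} | {s0} | {s4,s5} | {s10} | {s2} — 7 equivalence classes.

7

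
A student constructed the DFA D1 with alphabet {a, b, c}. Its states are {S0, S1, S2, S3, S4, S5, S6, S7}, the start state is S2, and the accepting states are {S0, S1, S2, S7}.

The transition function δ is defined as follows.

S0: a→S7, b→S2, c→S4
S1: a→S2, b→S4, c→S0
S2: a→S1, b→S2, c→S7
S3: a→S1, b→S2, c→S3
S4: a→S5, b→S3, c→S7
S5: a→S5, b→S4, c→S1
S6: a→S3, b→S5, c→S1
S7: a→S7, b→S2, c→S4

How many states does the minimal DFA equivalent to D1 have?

6

Reachable states from the start: {S0,S1,S2,S3,S4,S5,S7}. Unreachable: {S6} — drop them.
Start with accepting vs non-accepting: {S0,S1,S2,S7} | {S3,S4,S5}.
Refine {S0,S1,S2,S7} on symbol b: members go to different blocks, giving {S0,S2,S7} and {S1}.
On input a, block {S0,S2,S7} splits into {S0,S7} and {S2}.
Refine {S3,S4,S5} on symbol a: members go to different blocks, giving {S4,S5} and {S3}.
On input b, block {S4,S5} splits into {S4} and {S5}.
No further refinement is possible. Final partition (6 blocks): {S0,S7} | {S4} | {S1} | {S2} | {S3} | {S5}.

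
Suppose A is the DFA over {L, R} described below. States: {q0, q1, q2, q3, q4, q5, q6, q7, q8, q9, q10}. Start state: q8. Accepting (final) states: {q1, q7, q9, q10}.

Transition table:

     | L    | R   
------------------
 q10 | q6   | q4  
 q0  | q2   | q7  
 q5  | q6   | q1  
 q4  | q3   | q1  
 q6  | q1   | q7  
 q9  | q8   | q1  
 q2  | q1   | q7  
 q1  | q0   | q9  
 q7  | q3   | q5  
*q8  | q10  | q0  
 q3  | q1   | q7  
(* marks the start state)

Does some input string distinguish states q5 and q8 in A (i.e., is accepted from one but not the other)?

All states are reachable from the start state.
Initial partition by acceptance: {q1,q7,q9,q10} | {q0,q2,q3,q4,q5,q6,q8}.
On input R, block {q1,q7,q9,q10} splits into {q1,q9} and {q7,q10}.
Refine {q0,q2,q3,q4,q5,q6,q8} on symbol L: members go to different blocks, giving {q0,q4,q5} and {q2,q3,q6} and {q8}.
Split {q1,q9} by δ(·,L) → {q1} and {q9}.
Refine {q0,q4,q5} on symbol R: members go to different blocks, giving {q4,q5} and {q0}.
No further refinement is possible. Final partition (7 blocks): {q1} | {q4,q5} | {q7,q10} | {q2,q3,q6} | {q8} | {q9} | {q0}.
q5 and q8 end up in different blocks, so they are distinguishable. For instance, the string 'L' is accepted from only q8.

Yes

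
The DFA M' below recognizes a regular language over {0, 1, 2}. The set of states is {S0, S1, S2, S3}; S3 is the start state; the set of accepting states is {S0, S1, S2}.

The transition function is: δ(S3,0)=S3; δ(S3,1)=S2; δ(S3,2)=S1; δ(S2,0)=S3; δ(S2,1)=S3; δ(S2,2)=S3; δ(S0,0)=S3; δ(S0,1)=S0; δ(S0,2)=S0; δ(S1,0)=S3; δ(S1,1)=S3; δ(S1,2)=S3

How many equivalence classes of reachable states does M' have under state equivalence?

2

Reachable states from the start: {S1,S2,S3}. Unreachable: {S0} — drop them.
P0 = {S1,S2} | {S3}.
Stable partition: {S1,S2} | {S3} — 2 equivalence classes.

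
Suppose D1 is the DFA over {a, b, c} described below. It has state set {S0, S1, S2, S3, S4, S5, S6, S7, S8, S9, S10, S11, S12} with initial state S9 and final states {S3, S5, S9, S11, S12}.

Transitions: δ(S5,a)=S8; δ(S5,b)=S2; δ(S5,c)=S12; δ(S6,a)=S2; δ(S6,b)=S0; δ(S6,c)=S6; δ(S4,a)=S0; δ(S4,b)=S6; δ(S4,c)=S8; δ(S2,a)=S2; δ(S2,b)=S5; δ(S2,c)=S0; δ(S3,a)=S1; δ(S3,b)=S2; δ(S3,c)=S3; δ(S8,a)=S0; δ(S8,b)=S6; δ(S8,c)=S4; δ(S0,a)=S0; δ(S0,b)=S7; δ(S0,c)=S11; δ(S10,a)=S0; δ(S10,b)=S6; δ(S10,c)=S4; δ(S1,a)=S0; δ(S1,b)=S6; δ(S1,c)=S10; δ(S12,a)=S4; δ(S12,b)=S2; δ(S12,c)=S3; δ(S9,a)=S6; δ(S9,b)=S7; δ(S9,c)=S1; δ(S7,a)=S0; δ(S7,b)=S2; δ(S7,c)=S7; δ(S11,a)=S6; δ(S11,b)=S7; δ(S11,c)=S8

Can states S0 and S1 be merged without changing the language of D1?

Start with accepting vs non-accepting: {S3,S5,S9,S11,S12} | {S0,S1,S2,S4,S6,S7,S8,S10}.
Split {S3,S5,S9,S11,S12} by δ(·,c) → {S3,S5,S12} and {S9,S11}.
Split {S0,S1,S2,S4,S6,S7,S8,S10} by δ(·,b) → {S0,S1,S4,S6,S7,S8,S10} and {S2}.
Refine {S0,S1,S4,S6,S7,S8,S10} on symbol a: members go to different blocks, giving {S0,S1,S4,S7,S8,S10} and {S6}.
Split {S0,S1,S4,S7,S8,S10} by δ(·,b) → {S1,S4,S8,S10} and {S0} and {S7}.
The partition is now stable with 7 blocks: {S3,S5,S12} | {S1,S4,S8,S10} | {S9,S11} | {S2} | {S6} | {S0} | {S7}.
S0 and S1 end up in different blocks, so they are distinguishable. For instance, the string 'c' is accepted from only S0.

No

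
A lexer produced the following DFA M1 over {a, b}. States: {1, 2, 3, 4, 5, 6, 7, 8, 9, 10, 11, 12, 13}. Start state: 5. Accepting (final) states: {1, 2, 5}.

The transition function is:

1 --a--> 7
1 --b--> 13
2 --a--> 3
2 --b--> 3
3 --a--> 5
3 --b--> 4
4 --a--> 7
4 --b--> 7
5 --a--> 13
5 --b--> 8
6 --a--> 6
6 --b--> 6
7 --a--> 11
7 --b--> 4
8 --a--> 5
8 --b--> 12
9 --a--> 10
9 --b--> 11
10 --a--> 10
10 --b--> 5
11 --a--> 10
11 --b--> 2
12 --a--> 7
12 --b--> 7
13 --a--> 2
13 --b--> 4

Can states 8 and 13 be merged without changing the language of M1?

Yes

States {1,6,9} cannot be reached from the start state, so discard them.
Start with accepting vs non-accepting: {2,5} | {3,4,7,8,10,11,12,13}.
Refine {3,4,7,8,10,11,12,13} on symbol a: members go to different blocks, giving {4,7,10,11,12} and {3,8,13}.
Refine {4,7,10,11,12} on symbol b: members go to different blocks, giving {4,7,12} and {10,11}.
Split {4,7,12} by δ(·,a) → {4,12} and {7}.
Stable partition: {2,5} | {4,12} | {3,8,13} | {10,11} | {7} — 5 equivalence classes.
8 and 13 lie in the same block of the stable partition, so they are equivalent — no string distinguishes them.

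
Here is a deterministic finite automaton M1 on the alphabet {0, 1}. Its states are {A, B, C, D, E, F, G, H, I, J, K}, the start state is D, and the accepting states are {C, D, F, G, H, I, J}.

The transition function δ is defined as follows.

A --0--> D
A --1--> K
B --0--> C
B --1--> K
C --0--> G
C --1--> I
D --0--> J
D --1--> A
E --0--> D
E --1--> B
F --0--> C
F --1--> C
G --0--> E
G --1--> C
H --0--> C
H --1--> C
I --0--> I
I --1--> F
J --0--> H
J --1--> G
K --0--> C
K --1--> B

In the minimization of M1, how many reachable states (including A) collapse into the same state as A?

2

Every state is reachable, so we keep all 11.
Start with accepting vs non-accepting: {C,D,F,G,H,I,J} | {A,B,E,K}.
Refine {C,D,F,G,H,I,J} on symbol 0: members go to different blocks, giving {C,D,F,H,I,J} and {G}.
Split {C,D,F,H,I,J} by δ(·,0) → {D,F,H,I,J} and {C}.
Refine {D,F,H,I,J} on symbol 0: members go to different blocks, giving {D,I,J} and {F,H}.
Refine {D,I,J} on symbol 0: members go to different blocks, giving {D,I} and {J}.
On input 0, block {D,I} splits into {D} and {I}.
Refine {A,B,E,K} on symbol 0: members go to different blocks, giving {A,E} and {B,K}.
The partition is now stable with 8 blocks: {D} | {A,E} | {G} | {C} | {F,H} | {J} | {I} | {B,K}.
The equivalence class containing A is {A,E}, of size 2.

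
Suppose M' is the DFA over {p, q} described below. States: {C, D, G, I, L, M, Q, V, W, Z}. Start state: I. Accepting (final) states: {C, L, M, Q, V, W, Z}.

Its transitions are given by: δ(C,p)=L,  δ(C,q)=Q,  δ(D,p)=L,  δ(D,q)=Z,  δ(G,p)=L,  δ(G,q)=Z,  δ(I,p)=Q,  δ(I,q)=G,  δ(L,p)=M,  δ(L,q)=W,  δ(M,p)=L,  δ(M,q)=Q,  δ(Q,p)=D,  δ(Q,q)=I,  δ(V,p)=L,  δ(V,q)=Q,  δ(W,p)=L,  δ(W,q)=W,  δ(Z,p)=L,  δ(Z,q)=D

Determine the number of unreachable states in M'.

No path from I leads to C, V; the other 8 states are all reachable.

2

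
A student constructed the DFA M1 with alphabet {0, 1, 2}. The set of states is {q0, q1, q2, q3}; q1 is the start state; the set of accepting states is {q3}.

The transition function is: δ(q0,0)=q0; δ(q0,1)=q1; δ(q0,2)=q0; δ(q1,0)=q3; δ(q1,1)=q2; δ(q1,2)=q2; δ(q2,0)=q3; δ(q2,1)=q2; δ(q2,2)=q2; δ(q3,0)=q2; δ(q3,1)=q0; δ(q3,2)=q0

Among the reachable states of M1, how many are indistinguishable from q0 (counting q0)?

P0 = {q3} | {q0,q1,q2}.
Split {q0,q1,q2} by δ(·,0) → {q1,q2} and {q0}.
Stable partition: {q3} | {q1,q2} | {q0} — 3 equivalence classes.
State q0 belongs to the block {q0}, which has 1 states.

1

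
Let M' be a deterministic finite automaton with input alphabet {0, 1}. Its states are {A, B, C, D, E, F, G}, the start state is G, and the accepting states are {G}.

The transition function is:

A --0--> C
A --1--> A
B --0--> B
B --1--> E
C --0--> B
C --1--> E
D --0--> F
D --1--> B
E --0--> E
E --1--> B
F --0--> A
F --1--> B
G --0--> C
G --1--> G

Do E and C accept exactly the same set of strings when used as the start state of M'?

Reachable states from the start: {B,C,E,G}. Unreachable: {A,D,F} — drop them.
Start with accepting vs non-accepting: {G} | {B,C,E}.
No further refinement is possible. Final partition (2 blocks): {G} | {B,C,E}.
E and C lie in the same block of the stable partition, so they are equivalent — no string distinguishes them.

Yes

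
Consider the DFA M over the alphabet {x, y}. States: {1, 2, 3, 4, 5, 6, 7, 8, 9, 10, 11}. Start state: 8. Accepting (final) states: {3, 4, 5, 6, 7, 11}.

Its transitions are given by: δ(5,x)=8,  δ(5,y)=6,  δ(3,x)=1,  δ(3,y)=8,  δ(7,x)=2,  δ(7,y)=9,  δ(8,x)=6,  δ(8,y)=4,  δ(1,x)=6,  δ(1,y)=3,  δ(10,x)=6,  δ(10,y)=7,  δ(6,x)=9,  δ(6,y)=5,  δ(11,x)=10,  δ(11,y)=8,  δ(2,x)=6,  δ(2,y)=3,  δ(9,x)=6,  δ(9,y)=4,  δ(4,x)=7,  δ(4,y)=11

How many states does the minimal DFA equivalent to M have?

Every state is reachable, so we keep all 11.
Start with accepting vs non-accepting: {3,4,5,6,7,11} | {1,2,8,9,10}.
Refine {3,4,5,6,7,11} on symbol x: members go to different blocks, giving {3,5,6,7,11} and {4}.
Refine {3,5,6,7,11} on symbol y: members go to different blocks, giving {3,7,11} and {5,6}.
On input y, block {1,2,8,9,10} splits into {1,2,10} and {8,9}.
No further refinement is possible. Final partition (5 blocks): {3,7,11} | {1,2,10} | {4} | {5,6} | {8,9}.

5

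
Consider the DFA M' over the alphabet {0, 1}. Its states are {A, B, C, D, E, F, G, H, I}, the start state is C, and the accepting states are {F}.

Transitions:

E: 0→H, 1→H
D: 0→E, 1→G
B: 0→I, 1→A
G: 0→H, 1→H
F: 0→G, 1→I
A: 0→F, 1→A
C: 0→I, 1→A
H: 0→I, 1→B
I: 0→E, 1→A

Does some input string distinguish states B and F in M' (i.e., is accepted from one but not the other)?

States {D} cannot be reached from the start state, so discard them.
Start with accepting vs non-accepting: {F} | {A,B,C,E,G,H,I}.
Refine {A,B,C,E,G,H,I} on symbol 0: members go to different blocks, giving {B,C,E,G,H,I} and {A}.
Refine {B,C,E,G,H,I} on symbol 1: members go to different blocks, giving {B,C,I} and {E,G,H}.
Refine {B,C,I} on symbol 0: members go to different blocks, giving {B,C} and {I}.
On input 0, block {E,G,H} splits into {E,G} and {H}.
Stable partition: {F} | {B,C} | {A} | {E,G} | {I} | {H} — 6 equivalence classes.
B and F end up in different blocks, so they are distinguishable. For instance, the string 'ε' is accepted from only F.

Yes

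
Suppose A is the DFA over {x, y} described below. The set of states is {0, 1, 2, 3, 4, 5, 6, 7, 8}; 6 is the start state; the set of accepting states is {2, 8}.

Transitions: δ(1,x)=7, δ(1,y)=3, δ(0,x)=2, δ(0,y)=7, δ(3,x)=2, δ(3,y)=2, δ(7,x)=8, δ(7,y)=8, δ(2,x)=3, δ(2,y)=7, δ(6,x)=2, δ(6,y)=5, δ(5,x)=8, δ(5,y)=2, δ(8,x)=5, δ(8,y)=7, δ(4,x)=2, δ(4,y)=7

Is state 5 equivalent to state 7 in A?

Yes

States {0,1,4} cannot be reached from the start state, so discard them.
Initial partition by acceptance: {2,8} | {3,5,6,7}.
Split {3,5,6,7} by δ(·,y) → {3,5,7} and {6}.
Stable partition: {2,8} | {3,5,7} | {6} — 3 equivalence classes.
5 and 7 lie in the same block of the stable partition, so they are equivalent — no string distinguishes them.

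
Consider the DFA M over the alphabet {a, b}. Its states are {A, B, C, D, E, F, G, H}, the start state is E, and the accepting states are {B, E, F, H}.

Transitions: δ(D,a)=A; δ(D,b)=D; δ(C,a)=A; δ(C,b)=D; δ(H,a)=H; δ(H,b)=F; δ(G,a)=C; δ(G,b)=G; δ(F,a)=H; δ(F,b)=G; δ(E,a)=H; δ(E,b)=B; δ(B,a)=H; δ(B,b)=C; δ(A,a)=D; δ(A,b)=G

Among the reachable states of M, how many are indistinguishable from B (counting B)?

2

Every state is reachable, so we keep all 8.
Initial partition by acceptance: {B,E,F,H} | {A,C,D,G}.
On input b, block {B,E,F,H} splits into {B,F} and {E,H}.
Stable partition: {B,F} | {A,C,D,G} | {E,H} — 3 equivalence classes.
The equivalence class containing B is {B,F}, of size 2.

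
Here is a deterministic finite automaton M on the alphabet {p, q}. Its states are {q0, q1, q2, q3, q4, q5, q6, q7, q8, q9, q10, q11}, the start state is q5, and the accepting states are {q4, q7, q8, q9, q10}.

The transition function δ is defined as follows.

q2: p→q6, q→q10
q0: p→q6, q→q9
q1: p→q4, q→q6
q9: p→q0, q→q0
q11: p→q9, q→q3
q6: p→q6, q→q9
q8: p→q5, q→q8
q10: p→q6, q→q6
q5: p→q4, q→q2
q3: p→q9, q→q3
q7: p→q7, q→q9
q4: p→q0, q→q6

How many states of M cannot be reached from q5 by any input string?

5

BFS from q5 reaches {q0, q2, q4, q5, q6, q9, q10}; the 5 state(s) q1, q3, q7, q8, q11 are never visited.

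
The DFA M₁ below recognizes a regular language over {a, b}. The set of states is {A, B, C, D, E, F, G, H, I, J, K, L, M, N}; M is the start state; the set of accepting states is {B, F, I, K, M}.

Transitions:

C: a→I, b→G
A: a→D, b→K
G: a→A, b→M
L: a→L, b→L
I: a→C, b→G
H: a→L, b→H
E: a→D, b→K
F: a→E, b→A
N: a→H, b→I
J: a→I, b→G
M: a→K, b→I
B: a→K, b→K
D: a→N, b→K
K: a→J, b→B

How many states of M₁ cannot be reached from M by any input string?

Starting at M and following transitions, the reachable set is {A, B, C, D, G, H, I, J, K, L, M, N}. That leaves E, F unreachable — 2 in total.

2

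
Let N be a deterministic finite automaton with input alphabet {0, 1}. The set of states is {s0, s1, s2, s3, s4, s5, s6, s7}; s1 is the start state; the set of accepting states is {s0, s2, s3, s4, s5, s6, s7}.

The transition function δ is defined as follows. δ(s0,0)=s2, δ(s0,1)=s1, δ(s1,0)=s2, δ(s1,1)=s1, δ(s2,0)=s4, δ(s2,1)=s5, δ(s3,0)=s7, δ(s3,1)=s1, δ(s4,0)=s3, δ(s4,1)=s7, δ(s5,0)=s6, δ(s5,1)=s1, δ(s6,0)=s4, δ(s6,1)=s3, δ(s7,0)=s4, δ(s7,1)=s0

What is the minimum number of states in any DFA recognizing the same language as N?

4

Initial partition by acceptance: {s0,s2,s3,s4,s5,s6,s7} | {s1}.
On input 1, block {s0,s2,s3,s4,s5,s6,s7} splits into {s2,s4,s6,s7} and {s0,s3,s5}.
Refine {s2,s4,s6,s7} on symbol 0: members go to different blocks, giving {s2,s6,s7} and {s4}.
The partition is now stable with 4 blocks: {s2,s6,s7} | {s1} | {s0,s3,s5} | {s4}.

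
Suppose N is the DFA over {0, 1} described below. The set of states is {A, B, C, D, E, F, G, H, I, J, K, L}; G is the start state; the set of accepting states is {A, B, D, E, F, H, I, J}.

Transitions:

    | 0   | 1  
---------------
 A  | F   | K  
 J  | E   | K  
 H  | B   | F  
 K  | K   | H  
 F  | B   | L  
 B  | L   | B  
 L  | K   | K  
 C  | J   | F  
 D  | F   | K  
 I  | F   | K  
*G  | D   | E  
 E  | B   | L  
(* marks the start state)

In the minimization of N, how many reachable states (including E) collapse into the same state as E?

Reachable states from the start: {B,D,E,F,G,H,K,L}. Unreachable: {A,C,I,J} — drop them.
Start with accepting vs non-accepting: {B,D,E,F,H} | {G,K,L}.
Refine {B,D,E,F,H} on symbol 0: members go to different blocks, giving {D,E,F,H} and {B}.
Split {D,E,F,H} by δ(·,0) → {E,F,H} and {D}.
Split {E,F,H} by δ(·,1) → {E,F} and {H}.
On input 0, block {G,K,L} splits into {K,L} and {G}.
Refine {K,L} on symbol 1: members go to different blocks, giving {K} and {L}.
Stable partition: {E,F} | {K} | {B} | {D} | {H} | {G} | {L} — 7 equivalence classes.
State E belongs to the block {E,F}, which has 2 states.

2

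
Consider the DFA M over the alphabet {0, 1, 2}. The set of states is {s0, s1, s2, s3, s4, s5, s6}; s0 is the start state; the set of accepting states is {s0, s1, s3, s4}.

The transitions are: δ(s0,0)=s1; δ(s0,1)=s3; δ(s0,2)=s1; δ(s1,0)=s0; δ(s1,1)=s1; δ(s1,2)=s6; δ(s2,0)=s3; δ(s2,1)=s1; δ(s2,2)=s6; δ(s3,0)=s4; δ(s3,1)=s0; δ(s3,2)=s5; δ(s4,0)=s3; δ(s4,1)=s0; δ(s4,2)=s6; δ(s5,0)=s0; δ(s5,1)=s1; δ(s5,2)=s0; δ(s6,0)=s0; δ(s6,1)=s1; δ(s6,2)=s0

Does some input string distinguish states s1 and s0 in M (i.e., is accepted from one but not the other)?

States {s2} cannot be reached from the start state, so discard them.
P0 = {s0,s1,s3,s4} | {s5,s6}.
On input 2, block {s0,s1,s3,s4} splits into {s1,s3,s4} and {s0}.
Split {s1,s3,s4} by δ(·,0) → {s3,s4} and {s1}.
The partition is now stable with 4 blocks: {s3,s4} | {s5,s6} | {s0} | {s1}.
s1 and s0 end up in different blocks, so they are distinguishable. For instance, the string '2' is accepted from only s0.

Yes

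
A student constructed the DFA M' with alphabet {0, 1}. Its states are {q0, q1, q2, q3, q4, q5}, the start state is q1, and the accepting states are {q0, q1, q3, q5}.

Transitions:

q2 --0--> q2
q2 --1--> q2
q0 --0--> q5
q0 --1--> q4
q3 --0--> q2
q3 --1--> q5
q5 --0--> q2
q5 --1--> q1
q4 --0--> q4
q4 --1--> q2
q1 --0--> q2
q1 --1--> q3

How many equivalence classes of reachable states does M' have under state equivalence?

2

Reachable states from the start: {q1,q2,q3,q5}. Unreachable: {q0,q4} — drop them.
P0 = {q1,q3,q5} | {q2}.
The partition is now stable with 2 blocks: {q1,q3,q5} | {q2}.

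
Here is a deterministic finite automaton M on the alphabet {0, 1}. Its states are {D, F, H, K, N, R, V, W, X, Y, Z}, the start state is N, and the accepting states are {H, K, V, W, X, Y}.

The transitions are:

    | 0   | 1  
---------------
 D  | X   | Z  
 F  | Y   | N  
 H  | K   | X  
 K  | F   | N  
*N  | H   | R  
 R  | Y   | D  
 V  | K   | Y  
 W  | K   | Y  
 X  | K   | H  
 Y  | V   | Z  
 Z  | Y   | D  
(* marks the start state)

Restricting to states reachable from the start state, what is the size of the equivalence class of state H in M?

2

States {W} cannot be reached from the start state, so discard them.
P0 = {H,K,V,X,Y} | {D,F,N,R,Z}.
Split {H,K,V,X,Y} by δ(·,0) → {H,V,X,Y} and {K}.
Refine {H,V,X,Y} on symbol 0: members go to different blocks, giving {H,V,X} and {Y}.
On input 1, block {H,V,X} splits into {H,X} and {V}.
Refine {D,F,N,R,Z} on symbol 0: members go to different blocks, giving {F,R,Z} and {D,N}.
No further refinement is possible. Final partition (6 blocks): {H,X} | {F,R,Z} | {K} | {Y} | {V} | {D,N}.
The equivalence class containing H is {H,X}, of size 2.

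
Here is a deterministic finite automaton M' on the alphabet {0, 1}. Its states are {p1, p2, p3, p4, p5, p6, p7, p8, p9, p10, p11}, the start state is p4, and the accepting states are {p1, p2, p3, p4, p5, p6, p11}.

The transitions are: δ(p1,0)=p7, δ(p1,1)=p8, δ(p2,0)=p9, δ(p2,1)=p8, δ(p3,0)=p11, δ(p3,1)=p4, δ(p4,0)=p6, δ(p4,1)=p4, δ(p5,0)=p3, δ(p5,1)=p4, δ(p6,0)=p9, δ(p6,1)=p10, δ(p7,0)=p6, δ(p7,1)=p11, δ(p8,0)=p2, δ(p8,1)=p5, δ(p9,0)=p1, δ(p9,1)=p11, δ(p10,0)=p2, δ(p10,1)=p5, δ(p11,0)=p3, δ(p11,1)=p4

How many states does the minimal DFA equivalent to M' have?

All states are reachable from the start state.
Start with accepting vs non-accepting: {p1,p2,p3,p4,p5,p6,p11} | {p7,p8,p9,p10}.
Refine {p1,p2,p3,p4,p5,p6,p11} on symbol 0: members go to different blocks, giving {p3,p4,p5,p11} and {p1,p2,p6}.
On input 0, block {p3,p4,p5,p11} splits into {p3,p5,p11} and {p4}.
Stable partition: {p3,p5,p11} | {p7,p8,p9,p10} | {p1,p2,p6} | {p4} — 4 equivalence classes.

4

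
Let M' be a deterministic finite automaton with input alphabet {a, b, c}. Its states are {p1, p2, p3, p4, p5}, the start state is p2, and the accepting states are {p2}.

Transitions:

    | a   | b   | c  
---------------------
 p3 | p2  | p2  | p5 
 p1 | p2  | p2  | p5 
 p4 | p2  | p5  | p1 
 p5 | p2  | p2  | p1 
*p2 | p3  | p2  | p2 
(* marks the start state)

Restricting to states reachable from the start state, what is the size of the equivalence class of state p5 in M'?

3

States {p4} cannot be reached from the start state, so discard them.
Initial partition by acceptance: {p2} | {p1,p3,p5}.
No further refinement is possible. Final partition (2 blocks): {p2} | {p1,p3,p5}.
The equivalence class containing p5 is {p1,p3,p5}, of size 3.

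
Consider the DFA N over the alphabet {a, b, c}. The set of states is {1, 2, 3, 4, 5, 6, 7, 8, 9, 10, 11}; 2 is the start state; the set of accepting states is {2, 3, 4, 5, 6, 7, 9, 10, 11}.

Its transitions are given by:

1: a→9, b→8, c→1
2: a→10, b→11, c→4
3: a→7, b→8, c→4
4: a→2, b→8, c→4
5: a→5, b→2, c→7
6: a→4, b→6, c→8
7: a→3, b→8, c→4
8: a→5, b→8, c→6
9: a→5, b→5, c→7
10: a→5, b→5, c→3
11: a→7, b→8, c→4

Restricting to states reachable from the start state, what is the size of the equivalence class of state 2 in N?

1

Reachable states from the start: {2,3,4,5,6,7,8,10,11}. Unreachable: {1,9} — drop them.
Initial partition by acceptance: {2,3,4,5,6,7,10,11} | {8}.
Split {2,3,4,5,6,7,10,11} by δ(·,b) → {2,5,6,10} and {3,4,7,11}.
Split {2,5,6,10} by δ(·,a) → {2,5,10} and {6}.
On input b, block {2,5,10} splits into {5,10} and {2}.
Split {5,10} by δ(·,b) → {5} and {10}.
On input a, block {3,4,7,11} splits into {3,7,11} and {4}.
Stable partition: {5} | {8} | {3,7,11} | {6} | {2} | {10} | {4} — 7 equivalence classes.
The equivalence class containing 2 is {2}, of size 1.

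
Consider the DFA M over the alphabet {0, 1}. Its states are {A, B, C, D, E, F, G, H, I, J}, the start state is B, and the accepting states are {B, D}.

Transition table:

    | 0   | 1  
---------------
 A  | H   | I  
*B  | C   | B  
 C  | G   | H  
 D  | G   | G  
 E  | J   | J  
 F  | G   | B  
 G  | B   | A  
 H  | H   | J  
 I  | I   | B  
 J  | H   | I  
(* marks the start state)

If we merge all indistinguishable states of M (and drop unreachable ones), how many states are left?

6

States {D,E,F} cannot be reached from the start state, so discard them.
P0 = {B} | {A,C,G,H,I,J}.
Split {A,C,G,H,I,J} by δ(·,0) → {A,C,H,I,J} and {G}.
Refine {A,C,H,I,J} on symbol 0: members go to different blocks, giving {A,H,I,J} and {C}.
On input 1, block {A,H,I,J} splits into {A,H,J} and {I}.
Refine {A,H,J} on symbol 1: members go to different blocks, giving {A,J} and {H}.
The partition is now stable with 6 blocks: {B} | {A,J} | {G} | {C} | {I} | {H}.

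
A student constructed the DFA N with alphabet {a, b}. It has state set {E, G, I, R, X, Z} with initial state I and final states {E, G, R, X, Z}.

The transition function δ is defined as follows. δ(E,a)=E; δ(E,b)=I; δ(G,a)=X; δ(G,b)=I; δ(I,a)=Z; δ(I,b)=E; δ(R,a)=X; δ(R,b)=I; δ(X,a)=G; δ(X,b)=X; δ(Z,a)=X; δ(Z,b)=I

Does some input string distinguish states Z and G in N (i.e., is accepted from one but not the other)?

No

First remove the unreachable states {R}; 5 states remain.
Initial partition by acceptance: {E,G,X,Z} | {I}.
On input b, block {E,G,X,Z} splits into {E,G,Z} and {X}.
Split {E,G,Z} by δ(·,a) → {G,Z} and {E}.
Stable partition: {G,Z} | {I} | {X} | {E} — 4 equivalence classes.
Z and G lie in the same block of the stable partition, so they are equivalent — no string distinguishes them.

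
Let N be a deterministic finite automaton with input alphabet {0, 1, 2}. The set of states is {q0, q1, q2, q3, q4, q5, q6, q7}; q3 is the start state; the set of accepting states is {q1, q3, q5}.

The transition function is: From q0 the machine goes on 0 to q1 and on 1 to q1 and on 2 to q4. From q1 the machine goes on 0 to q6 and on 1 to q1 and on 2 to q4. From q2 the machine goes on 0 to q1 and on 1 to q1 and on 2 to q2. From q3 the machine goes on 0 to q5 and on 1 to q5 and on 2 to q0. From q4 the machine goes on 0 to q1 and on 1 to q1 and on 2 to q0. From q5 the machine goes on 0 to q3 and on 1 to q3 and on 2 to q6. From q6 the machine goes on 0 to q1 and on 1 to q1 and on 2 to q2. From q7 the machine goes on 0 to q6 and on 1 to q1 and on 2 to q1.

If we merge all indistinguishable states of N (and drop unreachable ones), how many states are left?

Reachable states from the start: {q0,q1,q2,q3,q4,q5,q6}. Unreachable: {q7} — drop them.
Initial partition by acceptance: {q1,q3,q5} | {q0,q2,q4,q6}.
Split {q1,q3,q5} by δ(·,0) → {q3,q5} and {q1}.
No further refinement is possible. Final partition (3 blocks): {q3,q5} | {q0,q2,q4,q6} | {q1}.

3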